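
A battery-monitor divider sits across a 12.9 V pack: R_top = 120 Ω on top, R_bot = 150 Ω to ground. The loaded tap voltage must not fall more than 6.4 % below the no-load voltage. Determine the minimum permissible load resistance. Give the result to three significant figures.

R_L(min) ≈ 975 Ω

Output resistance R_th = R_top‖R_bot = (120 × 150)/270.0 = 66.67 Ω.
The fractional drop is R_th/(R_th + R_L); requiring this ≤ 0.0640 gives R_L ≥ R_th(1/0.0640 − 1) = 66.67 × 14.62 = 975 Ω.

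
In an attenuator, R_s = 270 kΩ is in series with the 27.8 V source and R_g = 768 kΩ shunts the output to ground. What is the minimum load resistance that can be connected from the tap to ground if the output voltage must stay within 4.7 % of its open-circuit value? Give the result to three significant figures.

Output resistance R_th = R_s‖R_g = (270 × 768)/1038 = 199.8 kΩ.
The fractional drop is R_th/(R_th + R_L); requiring this ≤ 0.0470 gives R_L ≥ R_th(1/0.0470 − 1) = 199.8 × 20.28 = 4.05 MΩ.

R_L(min) ≈ 4.05 MΩ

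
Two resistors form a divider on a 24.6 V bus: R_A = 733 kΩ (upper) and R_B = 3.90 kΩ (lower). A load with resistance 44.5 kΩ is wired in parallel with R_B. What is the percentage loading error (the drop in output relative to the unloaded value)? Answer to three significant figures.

8.02 %

The divider's output (Thévenin) resistance is R_A‖R_B = 3.879 kΩ.
Fractional drop under load = R_th/(R_th + R_L) = 3.879 / (3.879 + 44.5) = 0.08019.
So the output falls by 8.02 %.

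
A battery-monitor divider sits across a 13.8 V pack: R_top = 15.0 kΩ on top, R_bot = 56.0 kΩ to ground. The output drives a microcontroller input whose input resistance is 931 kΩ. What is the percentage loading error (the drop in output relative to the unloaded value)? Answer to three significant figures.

The divider's output (Thévenin) resistance is R_top‖R_bot = 11.83 kΩ.
Fractional drop under load = R_th/(R_th + R_L) = 11.83 / (11.83 + 931) = 0.01255.
So the output falls by 1.25 %.

1.25 %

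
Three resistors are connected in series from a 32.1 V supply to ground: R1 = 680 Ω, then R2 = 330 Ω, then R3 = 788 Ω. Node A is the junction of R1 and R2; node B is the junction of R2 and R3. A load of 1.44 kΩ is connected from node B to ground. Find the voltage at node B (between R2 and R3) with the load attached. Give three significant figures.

At node B, R3 is in parallel with the load: R3‖R_L = 509.3 Ω.
Below node A the resistance is R2 + (R3‖R_L) = 839.3 Ω, so V_A = 32.1 × 839.3/1519 = 17.73 V.
Then V_B = V_A × (R3‖R_L)/(R2 + R3‖R_L) = 17.73 × 509.3/839.3 = 10.8 V.

V ≈ 10.8 V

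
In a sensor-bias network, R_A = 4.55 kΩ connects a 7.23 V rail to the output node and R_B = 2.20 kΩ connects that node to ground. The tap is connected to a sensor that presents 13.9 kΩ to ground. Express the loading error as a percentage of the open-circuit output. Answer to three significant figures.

9.64 %

The divider's output (Thévenin) resistance is R_A‖R_B = 1.483 kΩ.
Fractional drop under load = R_th/(R_th + R_L) = 1.483 / (1.483 + 13.9) = 0.09640.
So the output falls by 9.64 %.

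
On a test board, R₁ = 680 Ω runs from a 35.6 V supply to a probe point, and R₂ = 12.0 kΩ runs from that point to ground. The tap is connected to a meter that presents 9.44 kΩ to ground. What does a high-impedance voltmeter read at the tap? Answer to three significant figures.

The load sits in parallel with R₂: R₂‖R_L = (12000 × 9440) / (12000 + 9440) = 5284 Ω.
V_out = 35.6 × 5284 / (680 + 5284) = 35.6 × 5284/5964 = 31.5 V.

V_out ≈ 31.5 V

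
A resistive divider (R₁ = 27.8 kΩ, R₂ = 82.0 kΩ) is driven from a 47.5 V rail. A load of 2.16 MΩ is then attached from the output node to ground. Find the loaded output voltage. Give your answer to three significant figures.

The load sits in parallel with R₂: R₂‖R_L = (82.0 × 2160) / (82.0 + 2160) = 79.00 kΩ.
V_out = 47.5 × 79.00 / (27.8 + 79.00) = 47.5 × 79.00/106.8 = 35.1 V.
(Unloaded it would have been 35.5 V.)

V_out ≈ 35.1 V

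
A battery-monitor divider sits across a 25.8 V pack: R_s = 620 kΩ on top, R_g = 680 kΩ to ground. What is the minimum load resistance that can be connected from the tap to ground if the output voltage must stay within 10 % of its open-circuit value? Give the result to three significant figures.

Output resistance R_th = R_s‖R_g = (620 × 680)/1300 = 324.3 kΩ.
The fractional drop is R_th/(R_th + R_L); requiring this ≤ 0.100 gives R_L ≥ R_th(1/0.100 − 1) = 324.3 × 9.000 = 2.92 MΩ.

R_L(min) ≈ 2.92 MΩ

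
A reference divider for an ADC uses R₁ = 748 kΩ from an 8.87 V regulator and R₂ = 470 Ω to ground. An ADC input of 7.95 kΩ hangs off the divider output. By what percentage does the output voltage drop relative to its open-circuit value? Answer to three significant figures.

The divider's output (Thévenin) resistance is R₁‖R₂ = 469.7 Ω.
Fractional drop under load = R_th/(R_th + R_L) = 469.7 / (469.7 + 7950) = 0.05579.
So the output falls by 5.58 %.

5.58 %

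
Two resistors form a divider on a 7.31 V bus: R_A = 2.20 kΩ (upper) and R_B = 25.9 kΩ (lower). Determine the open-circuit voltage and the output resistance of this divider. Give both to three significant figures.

V_th is the open-circuit tap voltage: 7.31 × 25.9/(2.20 + 25.9) = 6.74 V.
With the supply zeroed, R_A and R_B appear in parallel from the tap: R_th = R_A‖R_B = (2.20 × 25.9)/28.10 = 2.03 kΩ.

V_th = 6.74 V, R_th = 2.03 kΩ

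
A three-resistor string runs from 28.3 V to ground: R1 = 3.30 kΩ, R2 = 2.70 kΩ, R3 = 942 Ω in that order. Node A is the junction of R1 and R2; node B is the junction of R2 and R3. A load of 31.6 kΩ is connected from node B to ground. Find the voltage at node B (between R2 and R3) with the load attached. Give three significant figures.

V ≈ 3.74 V

At node B, R3 is in parallel with the load: R3‖R_L = 914.7 Ω.
Below node A the resistance is R2 + (R3‖R_L) = 3615 Ω, so V_A = 28.3 × 3615/6915 = 14.79 V.
Then V_B = V_A × (R3‖R_L)/(R2 + R3‖R_L) = 14.79 × 914.7/3615 = 3.74 V.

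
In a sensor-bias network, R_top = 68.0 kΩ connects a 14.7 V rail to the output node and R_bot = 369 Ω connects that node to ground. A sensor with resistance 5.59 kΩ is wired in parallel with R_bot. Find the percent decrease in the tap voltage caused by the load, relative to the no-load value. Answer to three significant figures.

The divider's output (Thévenin) resistance is R_top‖R_bot = 367.0 Ω.
Fractional drop under load = R_th/(R_th + R_L) = 367.0 / (367.0 + 5590) = 0.06161.
So the output falls by 6.16 %.

6.16 %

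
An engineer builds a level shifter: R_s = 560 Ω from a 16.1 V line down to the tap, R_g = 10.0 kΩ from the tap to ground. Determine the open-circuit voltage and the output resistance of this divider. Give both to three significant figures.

V_th is the open-circuit tap voltage: 16.1 × 10000/(560 + 10000) = 15.2 V.
With the supply zeroed, R_s and R_g appear in parallel from the tap: R_th = R_s‖R_g = (560 × 10000)/10560 = 530 Ω.

V_th = 15.2 V, R_th = 530 Ω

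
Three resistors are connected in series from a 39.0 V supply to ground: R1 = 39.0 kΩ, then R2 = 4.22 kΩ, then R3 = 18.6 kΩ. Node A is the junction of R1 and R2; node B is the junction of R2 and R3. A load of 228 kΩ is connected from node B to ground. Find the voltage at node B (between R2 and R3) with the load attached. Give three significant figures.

V ≈ 11.1 V

At node B, R3 is in parallel with the load: R3‖R_L = 17.20 kΩ.
Below node A the resistance is R2 + (R3‖R_L) = 21.42 kΩ, so V_A = 39.0 × 21.42/60.42 = 13.82 V.
Then V_B = V_A × (R3‖R_L)/(R2 + R3‖R_L) = 13.82 × 17.20/21.42 = 11.1 V.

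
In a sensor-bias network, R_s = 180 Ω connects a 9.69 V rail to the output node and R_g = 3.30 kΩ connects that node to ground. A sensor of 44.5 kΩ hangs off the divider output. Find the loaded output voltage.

V_out ≈ 9.15 V

The load sits in parallel with R_g: R_g‖R_L = (3300 × 44500) / (3300 + 44500) = 3072 Ω.
V_out = 9.69 × 3072 / (180 + 3072) = 9.69 × 3072/3252 = 9.15 V.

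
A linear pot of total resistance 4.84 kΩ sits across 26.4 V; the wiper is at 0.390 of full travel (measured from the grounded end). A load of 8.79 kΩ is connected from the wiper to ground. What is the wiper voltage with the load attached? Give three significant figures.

The wiper splits the pot into (1−α)R = 2.952 kΩ above and αR = 1.888 kΩ below.
Lower section ‖ load = 1.554 kΩ.
V_wiper = 26.4 × 1.554/(2.952 + 1.554) = 9.10 V.

V ≈ 9.10 V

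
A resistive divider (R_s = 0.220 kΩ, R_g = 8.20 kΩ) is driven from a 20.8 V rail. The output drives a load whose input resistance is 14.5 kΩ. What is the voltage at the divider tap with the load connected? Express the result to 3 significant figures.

The load sits in parallel with R_g: R_g‖R_L = (8200 × 14500) / (8200 + 14500) = 5238 Ω.
V_out = 20.8 × 5238 / (220 + 5238) = 20.8 × 5238/5458 = 20.0 V.
(Unloaded it would have been 20.3 V.)

V_out ≈ 20.0 V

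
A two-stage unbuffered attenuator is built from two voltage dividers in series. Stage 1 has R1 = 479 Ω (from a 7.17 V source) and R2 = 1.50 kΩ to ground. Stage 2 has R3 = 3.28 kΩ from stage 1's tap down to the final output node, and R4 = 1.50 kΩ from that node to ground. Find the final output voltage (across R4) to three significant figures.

V_out ≈ 1.59 V

Stage 2 presents R3+R4 = 4780 Ω as a load on stage 1's tap.
Stage 1's lower leg becomes R2‖(R3+R4) = 1142 Ω, so V_mid = 7.17 × 1142/1621 = 5.051 V.
Stage 2 is itself unloaded: V_out = V_mid × R4/(R3+R4) = 5.051 × 1500/4780 = 1.59 V.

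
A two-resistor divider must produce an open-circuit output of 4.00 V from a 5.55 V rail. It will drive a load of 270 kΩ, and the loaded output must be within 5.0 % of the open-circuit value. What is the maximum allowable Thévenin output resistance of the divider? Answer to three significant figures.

R_th ≤ 14.2 kΩ

Loading drop = R_th/(R_th + R_L) ≤ 0.0500, so R_th ≤ R_L · ε/(1−ε) = 270 kΩ × 0.0500/0.9500 = 14.2 kΩ.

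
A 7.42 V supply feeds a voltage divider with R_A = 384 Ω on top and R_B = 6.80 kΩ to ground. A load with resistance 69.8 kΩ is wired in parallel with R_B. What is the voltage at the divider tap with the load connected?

V_out ≈ 6.99 V

The load sits in parallel with R_B: R_B‖R_L = (6800 × 69800) / (6800 + 69800) = 6196 Ω.
V_out = 7.42 × 6196 / (384 + 6196) = 7.42 × 6196/6580 = 6.99 V.
(Unloaded it would have been 7.02 V.)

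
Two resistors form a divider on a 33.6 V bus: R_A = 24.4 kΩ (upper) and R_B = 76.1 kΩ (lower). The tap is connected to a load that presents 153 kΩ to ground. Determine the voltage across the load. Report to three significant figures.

V_out ≈ 22.7 V

The load sits in parallel with R_B: R_B‖R_L = (76.1 × 153) / (76.1 + 153) = 50.82 kΩ.
V_out = 33.6 × 50.82 / (24.4 + 50.82) = 33.6 × 50.82/75.22 = 22.7 V.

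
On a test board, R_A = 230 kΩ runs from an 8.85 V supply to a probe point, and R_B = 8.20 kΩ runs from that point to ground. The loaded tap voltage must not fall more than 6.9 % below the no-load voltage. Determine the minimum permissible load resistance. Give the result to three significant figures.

R_L(min) ≈ 107 kΩ

Output resistance R_th = R_A‖R_B = (230 × 8.20)/238.2 = 7.918 kΩ.
The fractional drop is R_th/(R_th + R_L); requiring this ≤ 0.0690 gives R_L ≥ R_th(1/0.0690 − 1) = 7.918 × 13.49 = 107 kΩ.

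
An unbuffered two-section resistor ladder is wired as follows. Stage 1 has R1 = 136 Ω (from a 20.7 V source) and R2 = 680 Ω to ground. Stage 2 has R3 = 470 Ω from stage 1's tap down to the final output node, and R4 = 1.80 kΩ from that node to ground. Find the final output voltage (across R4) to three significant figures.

V_out ≈ 13.0 V

Stage 2 presents R3+R4 = 2270 Ω as a load on stage 1's tap.
Stage 1's lower leg becomes R2‖(R3+R4) = 523.3 Ω, so V_mid = 20.7 × 523.3/659.3 = 16.43 V.
Stage 2 is itself unloaded: V_out = V_mid × R4/(R3+R4) = 16.43 × 1800/2270 = 13.0 V.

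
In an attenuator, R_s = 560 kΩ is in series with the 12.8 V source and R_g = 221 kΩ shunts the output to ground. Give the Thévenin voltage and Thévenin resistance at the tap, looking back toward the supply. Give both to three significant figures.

V_th is the open-circuit tap voltage: 12.8 × 221/(560 + 221) = 3.62 V.
With the supply zeroed, R_s and R_g appear in parallel from the tap: R_th = R_s‖R_g = (560 × 221)/781.0 = 158 kΩ.

V_th = 3.62 V, R_th = 158 kΩ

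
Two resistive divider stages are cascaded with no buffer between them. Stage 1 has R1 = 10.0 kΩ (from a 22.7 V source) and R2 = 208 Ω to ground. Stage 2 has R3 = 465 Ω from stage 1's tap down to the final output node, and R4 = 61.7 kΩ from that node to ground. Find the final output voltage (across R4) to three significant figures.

Stage 2 presents R3+R4 = 62160 Ω as a load on stage 1's tap.
Stage 1's lower leg becomes R2‖(R3+R4) = 207.3 Ω, so V_mid = 22.7 × 207.3/10210 = 0.4610 V.
Stage 2 is itself unloaded: V_out = V_mid × R4/(R3+R4) = 0.4610 × 61700/62160 = 0.458 V.

V_out ≈ 0.458 V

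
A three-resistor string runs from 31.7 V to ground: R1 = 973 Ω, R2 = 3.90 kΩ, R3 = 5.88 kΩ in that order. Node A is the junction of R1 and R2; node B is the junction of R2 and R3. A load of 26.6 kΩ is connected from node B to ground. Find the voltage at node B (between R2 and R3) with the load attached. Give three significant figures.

At node B, R3 is in parallel with the load: R3‖R_L = 4816 Ω.
Below node A the resistance is R2 + (R3‖R_L) = 8716 Ω, so V_A = 31.7 × 8716/9689 = 28.52 V.
Then V_B = V_A × (R3‖R_L)/(R2 + R3‖R_L) = 28.52 × 4816/8716 = 15.8 V.

V ≈ 15.8 V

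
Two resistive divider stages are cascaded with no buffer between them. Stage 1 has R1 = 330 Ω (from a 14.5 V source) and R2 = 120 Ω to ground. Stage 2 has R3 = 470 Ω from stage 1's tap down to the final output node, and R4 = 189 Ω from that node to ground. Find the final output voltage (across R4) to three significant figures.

V_out ≈ 0.978 V

Stage 2 presents R3+R4 = 659.0 Ω as a load on stage 1's tap.
Stage 1's lower leg becomes R2‖(R3+R4) = 101.5 Ω, so V_mid = 14.5 × 101.5/431.5 = 3.411 V.
Stage 2 is itself unloaded: V_out = V_mid × R4/(R3+R4) = 3.411 × 189/659.0 = 0.978 V.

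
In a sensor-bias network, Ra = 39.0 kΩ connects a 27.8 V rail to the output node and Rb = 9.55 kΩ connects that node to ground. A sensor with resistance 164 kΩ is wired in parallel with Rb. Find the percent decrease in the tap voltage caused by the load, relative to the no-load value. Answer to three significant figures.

The divider's output (Thévenin) resistance is Ra‖Rb = 7.671 kΩ.
Fractional drop under load = R_th/(R_th + R_L) = 7.671 / (7.671 + 164) = 0.04469.
So the output falls by 4.47 %.

4.47 %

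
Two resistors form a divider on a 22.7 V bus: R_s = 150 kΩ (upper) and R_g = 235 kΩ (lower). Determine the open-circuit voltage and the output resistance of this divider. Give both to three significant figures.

V_th = 13.9 V, R_th = 91.6 kΩ

V_th is the open-circuit tap voltage: 22.7 × 235/(150 + 235) = 13.9 V.
With the supply zeroed, R_s and R_g appear in parallel from the tap: R_th = R_s‖R_g = (150 × 235)/385.0 = 91.6 kΩ.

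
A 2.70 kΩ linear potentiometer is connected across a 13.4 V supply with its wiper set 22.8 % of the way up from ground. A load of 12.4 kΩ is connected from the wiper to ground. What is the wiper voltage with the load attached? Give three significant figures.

The wiper splits the pot into (1−α)R = 2084 Ω above and αR = 615.6 Ω below.
Lower section ‖ load = 586.5 Ω.
V_wiper = 13.4 × 586.5/(2084 + 586.5) = 2.94 V.

V ≈ 2.94 V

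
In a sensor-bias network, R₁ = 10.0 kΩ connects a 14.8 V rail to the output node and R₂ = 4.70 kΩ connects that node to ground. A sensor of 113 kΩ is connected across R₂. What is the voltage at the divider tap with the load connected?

V_out ≈ 4.60 V

The load sits in parallel with R₂: R₂‖R_L = (4.70 × 113) / (4.70 + 113) = 4.512 kΩ.
V_out = 14.8 × 4.512 / (10.0 + 4.512) = 14.8 × 4.512/14.51 = 4.60 V.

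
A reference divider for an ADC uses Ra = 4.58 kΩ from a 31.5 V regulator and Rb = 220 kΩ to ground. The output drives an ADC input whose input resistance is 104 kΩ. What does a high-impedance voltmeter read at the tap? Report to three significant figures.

The load sits in parallel with Rb: Rb‖R_L = (220 × 104) / (220 + 104) = 70.62 kΩ.
V_out = 31.5 × 70.62 / (4.58 + 70.62) = 31.5 × 70.62/75.20 = 29.6 V.

V_out ≈ 29.6 V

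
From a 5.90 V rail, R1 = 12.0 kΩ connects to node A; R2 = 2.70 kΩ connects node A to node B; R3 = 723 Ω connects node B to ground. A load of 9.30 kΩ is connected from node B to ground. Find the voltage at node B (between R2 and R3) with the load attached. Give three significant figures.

V ≈ 0.258 V

At node B, R3 is in parallel with the load: R3‖R_L = 670.8 Ω.
Below node A the resistance is R2 + (R3‖R_L) = 3371 Ω, so V_A = 5.90 × 3371/15370 = 1.294 V.
Then V_B = V_A × (R3‖R_L)/(R2 + R3‖R_L) = 1.294 × 670.8/3371 = 0.258 V.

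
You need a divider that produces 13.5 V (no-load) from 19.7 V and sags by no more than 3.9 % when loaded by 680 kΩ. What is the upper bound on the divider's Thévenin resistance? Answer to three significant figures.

R_th ≤ 27.6 kΩ

Loading drop = R_th/(R_th + R_L) ≤ 0.0390, so R_th ≤ R_L · ε/(1−ε) = 680 kΩ × 0.0390/0.9610 = 27.6 kΩ.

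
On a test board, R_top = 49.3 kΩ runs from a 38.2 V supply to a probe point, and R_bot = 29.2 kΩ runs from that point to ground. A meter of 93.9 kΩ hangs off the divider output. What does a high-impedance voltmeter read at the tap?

V_out ≈ 11.9 V

The load sits in parallel with R_bot: R_bot‖R_L = (29.2 × 93.9) / (29.2 + 93.9) = 22.27 kΩ.
V_out = 38.2 × 22.27 / (49.3 + 22.27) = 38.2 × 22.27/71.57 = 11.9 V.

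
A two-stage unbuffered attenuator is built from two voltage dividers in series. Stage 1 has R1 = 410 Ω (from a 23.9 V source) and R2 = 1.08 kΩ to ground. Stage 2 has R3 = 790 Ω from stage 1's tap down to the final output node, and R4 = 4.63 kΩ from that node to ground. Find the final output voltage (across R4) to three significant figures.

Stage 2 presents R3+R4 = 5420 Ω as a load on stage 1's tap.
Stage 1's lower leg becomes R2‖(R3+R4) = 900.6 Ω, so V_mid = 23.9 × 900.6/1311 = 16.42 V.
Stage 2 is itself unloaded: V_out = V_mid × R4/(R3+R4) = 16.42 × 4630/5420 = 14.0 V.

V_out ≈ 14.0 V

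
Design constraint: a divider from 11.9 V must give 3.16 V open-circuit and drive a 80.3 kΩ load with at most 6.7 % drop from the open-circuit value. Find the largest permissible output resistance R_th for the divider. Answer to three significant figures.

Loading drop = R_th/(R_th + R_L) ≤ 0.0670, so R_th ≤ R_L · ε/(1−ε) = 80.3 kΩ × 0.0670/0.9330 = 5.77 kΩ.
(Any R1, R2 with R2/(R1+R2) = 0.266 and R1‖R2 ≤ 5.77 kΩ will meet the spec.)

R_th ≤ 5.77 kΩ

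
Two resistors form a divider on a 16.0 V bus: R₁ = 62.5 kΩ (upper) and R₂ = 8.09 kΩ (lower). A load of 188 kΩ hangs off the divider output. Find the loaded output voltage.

The load sits in parallel with R₂: R₂‖R_L = (8.09 × 188) / (8.09 + 188) = 7.756 kΩ.
V_out = 16.0 × 7.756 / (62.5 + 7.756) = 16.0 × 7.756/70.26 = 1.77 V.

V_out ≈ 1.77 V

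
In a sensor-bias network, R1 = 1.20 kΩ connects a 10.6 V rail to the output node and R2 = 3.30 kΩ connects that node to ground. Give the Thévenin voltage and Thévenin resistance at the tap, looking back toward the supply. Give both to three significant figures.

V_th = 7.77 V, R_th = 880 Ω

V_th is the open-circuit tap voltage: 10.6 × 3.30/(1.20 + 3.30) = 7.77 V.
With the supply zeroed, R1 and R2 appear in parallel from the tap: R_th = R1‖R2 = (1.20 × 3.30)/4.500 = 880 Ω.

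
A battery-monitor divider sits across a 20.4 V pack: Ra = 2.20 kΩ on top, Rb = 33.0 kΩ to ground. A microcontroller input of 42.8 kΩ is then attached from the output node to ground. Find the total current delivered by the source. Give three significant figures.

I ≈ 0.979 mA

Rb‖R_L = 18.63 kΩ, so the source sees Ra + Rb‖R_L = 20.83 kΩ.
I = 20.4 V / 20.83 kΩ = 0.979 mA.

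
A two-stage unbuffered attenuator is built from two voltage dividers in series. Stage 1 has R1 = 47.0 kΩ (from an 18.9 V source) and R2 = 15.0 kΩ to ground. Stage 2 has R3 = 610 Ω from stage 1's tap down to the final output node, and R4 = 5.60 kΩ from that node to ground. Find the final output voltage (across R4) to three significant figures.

Stage 2 presents R3+R4 = 6210 Ω as a load on stage 1's tap.
Stage 1's lower leg becomes R2‖(R3+R4) = 4392 Ω, so V_mid = 18.9 × 4392/51390 = 1.615 V.
Stage 2 is itself unloaded: V_out = V_mid × R4/(R3+R4) = 1.615 × 5600/6210 = 1.46 V.

V_out ≈ 1.46 V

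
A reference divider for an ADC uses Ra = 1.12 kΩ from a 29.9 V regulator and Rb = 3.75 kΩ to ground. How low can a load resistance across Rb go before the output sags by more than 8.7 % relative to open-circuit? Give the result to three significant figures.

Output resistance R_th = Ra‖Rb = (1120 × 3750)/4870 = 862.4 Ω.
The fractional drop is R_th/(R_th + R_L); requiring this ≤ 0.0870 gives R_L ≥ R_th(1/0.0870 − 1) = 862.4 × 10.49 = 9.05 kΩ.

R_L(min) ≈ 9.05 kΩ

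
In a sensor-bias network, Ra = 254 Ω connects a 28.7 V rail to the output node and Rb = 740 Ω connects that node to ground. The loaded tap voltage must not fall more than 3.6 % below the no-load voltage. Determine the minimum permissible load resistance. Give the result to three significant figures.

R_L(min) ≈ 5.06 kΩ

Output resistance R_th = Ra‖Rb = (254 × 740)/994.0 = 189.1 Ω.
The fractional drop is R_th/(R_th + R_L); requiring this ≤ 0.0360 gives R_L ≥ R_th(1/0.0360 − 1) = 189.1 × 26.78 = 5.06 kΩ.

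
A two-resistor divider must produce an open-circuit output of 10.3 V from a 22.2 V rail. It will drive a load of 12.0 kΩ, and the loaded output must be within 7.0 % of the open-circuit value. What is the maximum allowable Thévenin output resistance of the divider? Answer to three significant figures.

R_th ≤ 903 Ω

Loading drop = R_th/(R_th + R_L) ≤ 0.0700, so R_th ≤ R_L · ε/(1−ε) = 12.0 kΩ × 0.0700/0.9300 = 903 Ω.
(Any R1, R2 with R2/(R1+R2) = 0.464 and R1‖R2 ≤ 903 Ω will meet the spec.)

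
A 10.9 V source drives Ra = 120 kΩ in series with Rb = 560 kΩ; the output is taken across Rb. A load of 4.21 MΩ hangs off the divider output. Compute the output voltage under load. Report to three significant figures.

The load sits in parallel with Rb: Rb‖R_L = (560 × 4210) / (560 + 4210) = 494.3 kΩ.
V_out = 10.9 × 494.3 / (120 + 494.3) = 10.9 × 494.3/614.3 = 8.77 V.
(Unloaded it would have been 8.98 V.)

V_out ≈ 8.77 V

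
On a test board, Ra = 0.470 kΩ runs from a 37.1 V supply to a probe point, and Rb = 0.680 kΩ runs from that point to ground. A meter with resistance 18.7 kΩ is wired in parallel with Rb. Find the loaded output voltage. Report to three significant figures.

V_out ≈ 21.6 V

The load sits in parallel with Rb: Rb‖R_L = (680 × 18700) / (680 + 18700) = 656.1 Ω.
V_out = 37.1 × 656.1 / (470 + 656.1) = 37.1 × 656.1/1126 = 21.6 V.
(Unloaded it would have been 21.9 V.)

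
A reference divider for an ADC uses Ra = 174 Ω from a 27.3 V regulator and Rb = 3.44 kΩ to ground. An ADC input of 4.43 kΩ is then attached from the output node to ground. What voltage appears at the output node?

V_out ≈ 25.0 V

The load sits in parallel with Rb: Rb‖R_L = (3440 × 4430) / (3440 + 4430) = 1936 Ω.
V_out = 27.3 × 1936 / (174 + 1936) = 27.3 × 1936/2110 = 25.0 V.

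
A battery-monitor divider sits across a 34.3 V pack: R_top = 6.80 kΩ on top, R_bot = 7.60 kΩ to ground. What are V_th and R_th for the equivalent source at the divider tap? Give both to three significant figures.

V_th = 18.1 V, R_th = 3.59 kΩ

V_th is the open-circuit tap voltage: 34.3 × 7.60/(6.80 + 7.60) = 18.1 V.
With the supply zeroed, R_top and R_bot appear in parallel from the tap: R_th = R_top‖R_bot = (6.80 × 7.60)/14.40 = 3.59 kΩ.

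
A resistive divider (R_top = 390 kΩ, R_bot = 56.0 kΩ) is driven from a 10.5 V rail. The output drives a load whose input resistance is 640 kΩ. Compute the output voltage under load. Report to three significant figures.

The load sits in parallel with R_bot: R_bot‖R_L = (56.0 × 640) / (56.0 + 640) = 51.49 kΩ.
V_out = 10.5 × 51.49 / (390 + 51.49) = 10.5 × 51.49/441.5 = 1.22 V.

V_out ≈ 1.22 V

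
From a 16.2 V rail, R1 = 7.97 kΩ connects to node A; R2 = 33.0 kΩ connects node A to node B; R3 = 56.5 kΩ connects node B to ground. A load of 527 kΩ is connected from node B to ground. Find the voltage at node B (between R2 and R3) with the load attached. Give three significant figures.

At node B, R3 is in parallel with the load: R3‖R_L = 51.03 kΩ.
Below node A the resistance is R2 + (R3‖R_L) = 84.03 kΩ, so V_A = 16.2 × 84.03/92.00 = 14.80 V.
Then V_B = V_A × (R3‖R_L)/(R2 + R3‖R_L) = 14.80 × 51.03/84.03 = 8.99 V.

V ≈ 8.99 V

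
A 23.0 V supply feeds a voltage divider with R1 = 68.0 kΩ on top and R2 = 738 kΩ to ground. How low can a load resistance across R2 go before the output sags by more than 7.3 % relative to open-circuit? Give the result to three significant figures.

Output resistance R_th = R1‖R2 = (68.0 × 738)/806.0 = 62.26 kΩ.
The fractional drop is R_th/(R_th + R_L); requiring this ≤ 0.0730 gives R_L ≥ R_th(1/0.0730 − 1) = 62.26 × 12.70 = 791 kΩ.

R_L(min) ≈ 791 kΩ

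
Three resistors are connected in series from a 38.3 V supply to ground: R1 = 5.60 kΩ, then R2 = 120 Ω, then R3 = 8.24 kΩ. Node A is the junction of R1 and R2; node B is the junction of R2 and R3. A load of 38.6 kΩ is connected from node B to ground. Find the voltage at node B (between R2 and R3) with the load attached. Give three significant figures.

V ≈ 20.8 V

At node B, R3 is in parallel with the load: R3‖R_L = 6790 Ω.
Below node A the resistance is R2 + (R3‖R_L) = 6910 Ω, so V_A = 38.3 × 6910/12510 = 21.16 V.
Then V_B = V_A × (R3‖R_L)/(R2 + R3‖R_L) = 21.16 × 6790/6910 = 20.8 V.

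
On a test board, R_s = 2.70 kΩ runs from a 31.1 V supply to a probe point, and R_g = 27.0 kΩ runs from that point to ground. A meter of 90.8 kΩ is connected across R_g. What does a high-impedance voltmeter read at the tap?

V_out ≈ 27.5 V

The load sits in parallel with R_g: R_g‖R_L = (27.0 × 90.8) / (27.0 + 90.8) = 20.81 kΩ.
V_out = 31.1 × 20.81 / (2.70 + 20.81) = 31.1 × 20.81/23.51 = 27.5 V.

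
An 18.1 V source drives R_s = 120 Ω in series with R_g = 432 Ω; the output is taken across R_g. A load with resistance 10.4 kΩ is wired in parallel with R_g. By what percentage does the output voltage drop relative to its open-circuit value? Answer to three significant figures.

The divider's output (Thévenin) resistance is R_s‖R_g = 93.91 Ω.
Fractional drop under load = R_th/(R_th + R_L) = 93.91 / (93.91 + 10400) = 0.008949.
So the output falls by 0.895 %.

0.895 %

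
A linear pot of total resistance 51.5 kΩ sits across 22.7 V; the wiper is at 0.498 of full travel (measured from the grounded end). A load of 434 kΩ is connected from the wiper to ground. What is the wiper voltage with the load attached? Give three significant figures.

V ≈ 11.0 V

The wiper splits the pot into (1−α)R = 25.85 kΩ above and αR = 25.65 kΩ below.
Lower section ‖ load = 24.22 kΩ.
V_wiper = 22.7 × 24.22/(25.85 + 24.22) = 11.0 V.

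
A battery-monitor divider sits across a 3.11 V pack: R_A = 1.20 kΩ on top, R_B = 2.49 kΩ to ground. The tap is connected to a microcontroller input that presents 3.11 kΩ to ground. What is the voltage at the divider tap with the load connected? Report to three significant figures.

V_out ≈ 1.67 V

The load sits in parallel with R_B: R_B‖R_L = (2.49 × 3.11) / (2.49 + 3.11) = 1.383 kΩ.
V_out = 3.11 × 1.383 / (1.20 + 1.383) = 3.11 × 1.383/2.583 = 1.67 V.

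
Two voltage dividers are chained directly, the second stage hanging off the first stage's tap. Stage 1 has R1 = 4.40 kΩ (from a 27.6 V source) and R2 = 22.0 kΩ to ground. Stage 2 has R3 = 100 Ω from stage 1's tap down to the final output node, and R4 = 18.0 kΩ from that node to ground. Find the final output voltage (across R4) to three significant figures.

Stage 2 presents R3+R4 = 18100 Ω as a load on stage 1's tap.
Stage 1's lower leg becomes R2‖(R3+R4) = 9930 Ω, so V_mid = 27.6 × 9930/14330 = 19.13 V.
Stage 2 is itself unloaded: V_out = V_mid × R4/(R3+R4) = 19.13 × 18000/18100 = 19.0 V.

V_out ≈ 19.0 V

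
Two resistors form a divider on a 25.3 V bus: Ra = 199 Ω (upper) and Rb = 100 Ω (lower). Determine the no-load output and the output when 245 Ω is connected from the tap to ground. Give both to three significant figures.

Open-circuit: V = 25.3 × 100/(199 + 100) = 8.46 V.
With the load, Rb becomes Rb‖R_L = 71.01 Ω, so V = 25.3 × 71.01/270.0 = 6.65 V.

Unloaded: 8.46 V; loaded: 6.65 V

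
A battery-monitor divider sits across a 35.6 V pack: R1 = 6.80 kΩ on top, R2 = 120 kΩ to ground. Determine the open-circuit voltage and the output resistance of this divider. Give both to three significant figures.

V_th = 33.7 V, R_th = 6.44 kΩ

V_th is the open-circuit tap voltage: 35.6 × 120/(6.80 + 120) = 33.7 V.
With the supply zeroed, R1 and R2 appear in parallel from the tap: R_th = R1‖R2 = (6.80 × 120)/126.8 = 6.44 kΩ.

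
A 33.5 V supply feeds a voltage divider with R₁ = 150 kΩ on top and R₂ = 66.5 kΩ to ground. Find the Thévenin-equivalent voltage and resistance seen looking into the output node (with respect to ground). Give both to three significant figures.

V_th = 10.3 V, R_th = 46.1 kΩ

V_th is the open-circuit tap voltage: 33.5 × 66.5/(150 + 66.5) = 10.3 V.
With the supply zeroed, R₁ and R₂ appear in parallel from the tap: R_th = R₁‖R₂ = (150 × 66.5)/216.5 = 46.1 kΩ.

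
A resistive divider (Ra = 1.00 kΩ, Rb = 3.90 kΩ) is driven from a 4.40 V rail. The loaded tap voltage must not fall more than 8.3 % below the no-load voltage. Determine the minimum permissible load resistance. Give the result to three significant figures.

R_L(min) ≈ 8.79 kΩ

Output resistance R_th = Ra‖Rb = (1000 × 3900)/4900 = 795.9 Ω.
The fractional drop is R_th/(R_th + R_L); requiring this ≤ 0.0830 gives R_L ≥ R_th(1/0.0830 − 1) = 795.9 × 11.05 = 8.79 kΩ.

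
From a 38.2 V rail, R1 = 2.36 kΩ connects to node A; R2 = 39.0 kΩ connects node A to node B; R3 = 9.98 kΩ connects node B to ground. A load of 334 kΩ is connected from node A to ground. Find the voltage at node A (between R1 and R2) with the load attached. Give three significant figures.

Below node A the series string R2+R3 = 48.98 kΩ sits in parallel with the 334 kΩ load: 42.72 kΩ.
V_A = 38.2 × 42.72/(2.36 + 42.72) = 36.2 V.

V ≈ 36.2 V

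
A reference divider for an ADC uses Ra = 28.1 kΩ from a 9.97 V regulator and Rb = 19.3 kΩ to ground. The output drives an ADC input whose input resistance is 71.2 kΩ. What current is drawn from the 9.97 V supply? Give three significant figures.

Rb‖R_L = 15.18 kΩ, so the source sees Ra + Rb‖R_L = 43.28 kΩ.
I = 9.97 V / 43.28 kΩ = 0.230 mA.

I ≈ 0.230 mA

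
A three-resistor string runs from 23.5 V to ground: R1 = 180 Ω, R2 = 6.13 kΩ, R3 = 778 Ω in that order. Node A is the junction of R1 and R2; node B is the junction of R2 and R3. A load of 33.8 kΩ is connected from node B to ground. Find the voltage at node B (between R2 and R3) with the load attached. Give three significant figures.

At node B, R3 is in parallel with the load: R3‖R_L = 760.5 Ω.
Below node A the resistance is R2 + (R3‖R_L) = 6890 Ω, so V_A = 23.5 × 6890/7070 = 22.90 V.
Then V_B = V_A × (R3‖R_L)/(R2 + R3‖R_L) = 22.90 × 760.5/6890 = 2.53 V.

V ≈ 2.53 V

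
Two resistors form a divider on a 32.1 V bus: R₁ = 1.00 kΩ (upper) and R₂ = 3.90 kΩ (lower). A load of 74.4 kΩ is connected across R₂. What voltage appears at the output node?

The load sits in parallel with R₂: R₂‖R_L = (3.90 × 74.4) / (3.90 + 74.4) = 3.706 kΩ.
V_out = 32.1 × 3.706 / (1.00 + 3.706) = 32.1 × 3.706/4.706 = 25.3 V.
(Unloaded it would have been 25.5 V.)

V_out ≈ 25.3 V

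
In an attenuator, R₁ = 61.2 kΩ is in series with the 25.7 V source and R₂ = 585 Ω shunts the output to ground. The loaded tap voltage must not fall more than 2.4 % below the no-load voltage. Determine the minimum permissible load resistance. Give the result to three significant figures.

R_L(min) ≈ 23.6 kΩ

Output resistance R_th = R₁‖R₂ = (61200 × 585)/61780 = 579.5 Ω.
The fractional drop is R_th/(R_th + R_L); requiring this ≤ 0.0240 gives R_L ≥ R_th(1/0.0240 − 1) = 579.5 × 40.67 = 23.6 kΩ.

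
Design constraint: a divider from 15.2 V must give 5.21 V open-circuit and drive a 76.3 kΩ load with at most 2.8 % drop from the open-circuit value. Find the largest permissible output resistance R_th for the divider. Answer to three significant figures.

R_th ≤ 2.20 kΩ

Loading drop = R_th/(R_th + R_L) ≤ 0.0280, so R_th ≤ R_L · ε/(1−ε) = 76.3 kΩ × 0.0280/0.9720 = 2.20 kΩ.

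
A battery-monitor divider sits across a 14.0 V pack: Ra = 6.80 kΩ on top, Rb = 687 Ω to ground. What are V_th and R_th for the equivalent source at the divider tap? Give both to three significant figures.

V_th is the open-circuit tap voltage: 14.0 × 687/(6800 + 687) = 1.28 V.
With the supply zeroed, Ra and Rb appear in parallel from the tap: R_th = Ra‖Rb = (6800 × 687)/7487 = 624 Ω.

V_th = 1.28 V, R_th = 624 Ω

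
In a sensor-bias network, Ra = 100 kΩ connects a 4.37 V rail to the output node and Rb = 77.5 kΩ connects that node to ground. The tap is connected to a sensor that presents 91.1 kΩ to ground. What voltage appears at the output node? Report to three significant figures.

The load sits in parallel with Rb: Rb‖R_L = (77.5 × 91.1) / (77.5 + 91.1) = 41.88 kΩ.
V_out = 4.37 × 41.88 / (100 + 41.88) = 4.37 × 41.88/141.9 = 1.29 V.

V_out ≈ 1.29 V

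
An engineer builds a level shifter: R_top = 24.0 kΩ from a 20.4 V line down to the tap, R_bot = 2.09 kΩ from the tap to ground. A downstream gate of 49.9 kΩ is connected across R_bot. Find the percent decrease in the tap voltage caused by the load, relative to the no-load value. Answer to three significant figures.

3.71 %

The divider's output (Thévenin) resistance is R_top‖R_bot = 1.923 kΩ.
Fractional drop under load = R_th/(R_th + R_L) = 1.923 / (1.923 + 49.9) = 0.03710.
So the output falls by 3.71 %.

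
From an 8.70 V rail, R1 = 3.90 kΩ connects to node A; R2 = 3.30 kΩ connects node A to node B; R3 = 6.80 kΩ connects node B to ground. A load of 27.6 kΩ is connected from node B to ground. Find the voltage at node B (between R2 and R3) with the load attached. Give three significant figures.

At node B, R3 is in parallel with the load: R3‖R_L = 5.456 kΩ.
Below node A the resistance is R2 + (R3‖R_L) = 8.756 kΩ, so V_A = 8.70 × 8.756/12.66 = 6.019 V.
Then V_B = V_A × (R3‖R_L)/(R2 + R3‖R_L) = 6.019 × 5.456/8.756 = 3.75 V.

V ≈ 3.75 V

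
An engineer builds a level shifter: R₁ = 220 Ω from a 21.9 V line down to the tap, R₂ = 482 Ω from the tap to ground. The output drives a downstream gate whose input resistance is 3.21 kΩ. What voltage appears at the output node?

The load sits in parallel with R₂: R₂‖R_L = (482 × 3210) / (482 + 3210) = 419.1 Ω.
V_out = 21.9 × 419.1 / (220 + 419.1) = 21.9 × 419.1/639.1 = 14.4 V.

V_out ≈ 14.4 V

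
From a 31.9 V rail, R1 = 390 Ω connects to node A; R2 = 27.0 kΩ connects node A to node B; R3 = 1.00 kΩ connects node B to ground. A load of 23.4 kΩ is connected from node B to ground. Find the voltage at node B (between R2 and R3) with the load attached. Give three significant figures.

V ≈ 1.08 V

At node B, R3 is in parallel with the load: R3‖R_L = 959.0 Ω.
Below node A the resistance is R2 + (R3‖R_L) = 27960 Ω, so V_A = 31.9 × 27960/28350 = 31.46 V.
Then V_B = V_A × (R3‖R_L)/(R2 + R3‖R_L) = 31.46 × 959.0/27960 = 1.08 V.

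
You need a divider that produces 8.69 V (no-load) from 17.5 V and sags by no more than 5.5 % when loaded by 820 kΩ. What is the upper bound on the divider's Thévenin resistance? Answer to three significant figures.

R_th ≤ 47.7 kΩ

Loading drop = R_th/(R_th + R_L) ≤ 0.0550, so R_th ≤ R_L · ε/(1−ε) = 820 kΩ × 0.0550/0.9450 = 47.7 kΩ.
(Any R1, R2 with R2/(R1+R2) = 0.497 and R1‖R2 ≤ 47.7 kΩ will meet the spec.)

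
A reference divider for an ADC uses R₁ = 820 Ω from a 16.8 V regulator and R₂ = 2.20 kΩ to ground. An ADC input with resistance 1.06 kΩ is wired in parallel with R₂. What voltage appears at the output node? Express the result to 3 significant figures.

The load sits in parallel with R₂: R₂‖R_L = (2200 × 1060) / (2200 + 1060) = 715.3 Ω.
V_out = 16.8 × 715.3 / (820 + 715.3) = 16.8 × 715.3/1535 = 7.83 V.

V_out ≈ 7.83 V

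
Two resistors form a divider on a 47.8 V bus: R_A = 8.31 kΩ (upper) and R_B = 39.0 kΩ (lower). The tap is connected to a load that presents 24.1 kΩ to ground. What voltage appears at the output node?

The load sits in parallel with R_B: R_B‖R_L = (39.0 × 24.1) / (39.0 + 24.1) = 14.90 kΩ.
V_out = 47.8 × 14.90 / (8.31 + 14.90) = 47.8 × 14.90/23.21 = 30.7 V.

V_out ≈ 30.7 V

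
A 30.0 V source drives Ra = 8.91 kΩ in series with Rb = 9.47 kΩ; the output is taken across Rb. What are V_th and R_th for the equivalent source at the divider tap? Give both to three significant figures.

V_th is the open-circuit tap voltage: 30.0 × 9.47/(8.91 + 9.47) = 15.5 V.
With the supply zeroed, Ra and Rb appear in parallel from the tap: R_th = Ra‖Rb = (8.91 × 9.47)/18.38 = 4.59 kΩ.

V_th = 15.5 V, R_th = 4.59 kΩ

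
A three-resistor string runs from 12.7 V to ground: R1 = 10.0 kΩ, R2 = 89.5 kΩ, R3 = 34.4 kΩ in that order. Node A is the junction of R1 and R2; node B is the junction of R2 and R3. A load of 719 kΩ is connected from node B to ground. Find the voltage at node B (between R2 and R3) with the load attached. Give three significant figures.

V ≈ 3.15 V

At node B, R3 is in parallel with the load: R3‖R_L = 32.83 kΩ.
Below node A the resistance is R2 + (R3‖R_L) = 122.3 kΩ, so V_A = 12.7 × 122.3/132.3 = 11.74 V.
Then V_B = V_A × (R3‖R_L)/(R2 + R3‖R_L) = 11.74 × 32.83/122.3 = 3.15 V.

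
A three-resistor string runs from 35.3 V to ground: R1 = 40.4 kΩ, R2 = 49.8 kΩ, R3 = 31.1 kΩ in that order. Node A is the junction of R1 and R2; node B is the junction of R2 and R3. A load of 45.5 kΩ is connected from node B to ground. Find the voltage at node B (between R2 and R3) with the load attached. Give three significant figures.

V ≈ 6.00 V

At node B, R3 is in parallel with the load: R3‖R_L = 18.47 kΩ.
Below node A the resistance is R2 + (R3‖R_L) = 68.27 kΩ, so V_A = 35.3 × 68.27/108.7 = 22.18 V.
Then V_B = V_A × (R3‖R_L)/(R2 + R3‖R_L) = 22.18 × 18.47/68.27 = 6.00 V.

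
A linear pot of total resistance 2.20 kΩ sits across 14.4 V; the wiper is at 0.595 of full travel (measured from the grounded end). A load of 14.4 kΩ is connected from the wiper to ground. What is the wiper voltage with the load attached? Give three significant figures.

V ≈ 8.26 V

The wiper splits the pot into (1−α)R = 891.0 Ω above and αR = 1309 Ω below.
Lower section ‖ load = 1200 Ω.
V_wiper = 14.4 × 1200/(891.0 + 1200) = 8.26 V.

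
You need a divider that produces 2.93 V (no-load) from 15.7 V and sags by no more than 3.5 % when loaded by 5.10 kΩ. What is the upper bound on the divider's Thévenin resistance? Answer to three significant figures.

R_th ≤ 185 Ω

Loading drop = R_th/(R_th + R_L) ≤ 0.0350, so R_th ≤ R_L · ε/(1−ε) = 5.10 kΩ × 0.0350/0.9650 = 185 Ω.
(Any R1, R2 with R2/(R1+R2) = 0.187 and R1‖R2 ≤ 185 Ω will meet the spec.)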